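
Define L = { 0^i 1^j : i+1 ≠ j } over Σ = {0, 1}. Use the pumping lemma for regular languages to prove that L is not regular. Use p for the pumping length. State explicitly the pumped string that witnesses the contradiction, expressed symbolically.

0^{p+p!} 1^{p+p!+1}

Suppose for contradiction that L is regular, and let p be the pumping length.
Choose w = 0^p 1^{p+p!+1}. Since p ≠ (p+p!+1)-1 = p+p!, w ∈ L; and |w| ≥ p.
Write w = xyz as guaranteed by the lemma, with |xy| ≤ p and |y| > 0.
The first p characters of w are 0's, so xy (and hence y) consists only of 0's. Write y = 0^k, 1 ≤ k ≤ p.
Since 1 ≤ k ≤ p, k divides p!; set t = 1 + p!/k. Then xy^t z has p + (p!/k)·k = p + p! copies of 0. Now the 0-count is p+p! and (1-count)-1 = (p+p!+1)-1 = p+p!, so i+1 ≠ j fails. So xy^t z = 0^{p+p!} 1^{p+p!+1} ∉ L.
This contradicts the pumping lemma, so L is not regular.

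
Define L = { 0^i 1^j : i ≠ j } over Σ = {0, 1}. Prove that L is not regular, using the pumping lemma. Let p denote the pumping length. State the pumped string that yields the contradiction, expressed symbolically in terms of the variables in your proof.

Suppose for contradiction that L is regular, and let p be the pumping length.
Choose w = 0^p 1^{p+p!}. Since p ≠ p+p!, w ∈ L; and |w| ≥ p.
The pumping lemma gives a decomposition w = xyz where |xy| ≤ p and |y| > 0.
Since the first p symbols of w are all 0's and |xy| ≤ p, y lies entirely in the leading 0-block: y = 0^k for some k with 1 ≤ k ≤ p.
Since 1 ≤ k ≤ p, k divides p!; set t = 1 + p!/k. Then xy^t z has p + (p!/k)·k = p + p! copies of 0. Now the 0-count equals the 1-count, so i ≠ j fails. So xy^t z = 0^{p+p!} 1^{p+p!} ∉ L.
This is a contradiction; hence L is not regular.

0^{p+p!} 1^{p+p!}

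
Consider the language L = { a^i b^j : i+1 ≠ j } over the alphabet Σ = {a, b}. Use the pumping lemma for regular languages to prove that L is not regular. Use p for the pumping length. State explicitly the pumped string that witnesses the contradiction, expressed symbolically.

a^{p+p!} b^{p+p!+1}

Suppose for contradiction that L is regular, and let p be the pumping length.
Choose w = a^p b^{p+p!+1}. Since p ≠ (p+p!+1)-1 = p+p!, w ∈ L; and |w| ≥ p.
The pumping lemma gives a decomposition w = xyz where |xy| ≤ p and |y| ≥ 1.
Because |xy| ≤ p and w begins with p copies of a, we have y = a^k with 1 ≤ k ≤ p.
Since 1 ≤ k ≤ p, k divides p!; set t = 1 + p!/k. Then xy^t z has p + (p!/k)·k = p + p! copies of a. Now the a-count is p+p! and (b-count)-1 = (p+p!+1)-1 = p+p!, so i+1 ≠ j fails. So xy^t z = a^{p+p!} b^{p+p!+1} ∉ L.
This contradicts the pumping lemma, so L is not regular.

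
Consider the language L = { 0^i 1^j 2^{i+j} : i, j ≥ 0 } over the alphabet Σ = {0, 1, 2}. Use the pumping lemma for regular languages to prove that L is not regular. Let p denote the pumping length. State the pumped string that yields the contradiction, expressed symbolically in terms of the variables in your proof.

0^{p+k} 1^p 2^{2p}

Assume L is regular. Let p be the pumping length given by the pumping lemma.
Take w = 0^p 1^p 2^{2p} ∈ L (with i=j=p, i+j=2p), |w| = 4p ≥ p.
Write w = xyz as guaranteed by the lemma, with |xy| ≤ p and |y| ≥ 1.
The first p characters of w are 0's, so xy (and hence y) consists only of 0's. Write y = 0^k, 1 ≤ k ≤ p.
Consider xy^2z = 0^{p+k} 1^p 2^{2p}. Now the 0- and 1-counts sum to 2p+k, but the 2-count is 2p ≠ 2p+k. So xy^2z ∉ L.
Contradiction. Therefore L is not regular.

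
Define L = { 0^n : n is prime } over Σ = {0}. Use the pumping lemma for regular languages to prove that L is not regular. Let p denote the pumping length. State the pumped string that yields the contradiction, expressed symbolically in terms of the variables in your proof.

Assume L is regular; let p be its pumping constant.
Let q be a prime with q ≥ p+2 (infinitely many primes exist), and take w = 0^q ∈ L with |w| = q ≥ p.
The pumping lemma gives a decomposition w = xyz where |xy| ≤ p and |y| ≥ 1.
Then y = 0^k for some k with 1 ≤ k ≤ p.
Since 1 ≤ k ≤ p, |xz| = q-k. Pump with i = q+1: |xy^{q+1}z| = (q-k)+(q+1)k = q+qk = q(1+k), which is composite (both factors ≥ 2). So xy^{q+1}z = 0^{q(1+k)} ∉ L.
Contradiction. Therefore L is not regular.

0^{q(1+k)}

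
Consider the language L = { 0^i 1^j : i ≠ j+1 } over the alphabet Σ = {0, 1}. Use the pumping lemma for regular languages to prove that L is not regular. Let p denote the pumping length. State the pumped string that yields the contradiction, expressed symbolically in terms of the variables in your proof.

0^{p+p!} 1^{p+p!-1}

Assume L is regular; let p be its pumping constant.
Choose w = 0^p 1^{p+p!-1}. Since p ≠ (p+p!-1)+1 = p+p!, w ∈ L; and |w| ≥ p.
The pumping lemma gives a decomposition w = xyz where |xy| ≤ p and y is nonempty.
Since the first p symbols of w are all 0's and |xy| ≤ p, y lies entirely in the leading 0-block: y = 0^k for some k with 1 ≤ k ≤ p.
Since 1 ≤ k ≤ p, k divides p!; set t = 1 + p!/k. Then xy^t z has p + (p!/k)·k = p + p! copies of 0. Now the 0-count is p+p! and (1-count)+1 = (p+p!-1)+1 = p+p!, so i ≠ j+1 fails. So xy^t z = 0^{p+p!} 1^{p+p!-1} ∉ L.
Contradiction. Therefore L is not regular.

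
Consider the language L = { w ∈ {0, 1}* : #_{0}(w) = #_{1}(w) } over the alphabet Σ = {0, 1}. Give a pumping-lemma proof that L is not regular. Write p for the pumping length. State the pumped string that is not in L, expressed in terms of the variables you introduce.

0^{p+k} 1^p

Suppose for contradiction that L is regular, and let p be the pumping length.
Choose w = 0^p 1^p ∈ L with |w| = 2p ≥ p.
The pumping lemma gives a decomposition w = xyz where |xy| ≤ p and |y| > 0.
Because |xy| ≤ p and w begins with p copies of 0, we have y = 0^k with 1 ≤ k ≤ p.
Pump with i = 2: xy^2z = 0^{p+k} 1^p has p+k occurrences of 0 but only p of 1. Since k ≥ 1 the counts differ, so xy^2z ∉ L.
Contradiction. Therefore L is not regular.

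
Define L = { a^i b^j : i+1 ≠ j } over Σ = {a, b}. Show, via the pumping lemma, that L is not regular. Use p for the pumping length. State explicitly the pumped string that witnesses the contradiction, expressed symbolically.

a^{p+p!} b^{p+p!+1}

Toward a contradiction, assume L is regular with pumping length p.
Choose w = a^p b^{p+p!+1}. Since p ≠ (p+p!+1)-1 = p+p!, w ∈ L; and |w| ≥ p.
Write w = xyz as guaranteed by the lemma, with |xy| ≤ p and y is nonempty.
Since the first p symbols of w are all a's and |xy| ≤ p, y lies entirely in the leading a-block: y = a^k for some k with 1 ≤ k ≤ p.
Since 1 ≤ k ≤ p, k divides p!; set t = 1 + p!/k. Then xy^t z has p + (p!/k)·k = p + p! copies of a. Now the a-count is p+p! and (b-count)-1 = (p+p!+1)-1 = p+p!, so i+1 ≠ j fails. So xy^t z = a^{p+p!} b^{p+p!+1} ∉ L.
This contradicts the pumping lemma, so L is not regular.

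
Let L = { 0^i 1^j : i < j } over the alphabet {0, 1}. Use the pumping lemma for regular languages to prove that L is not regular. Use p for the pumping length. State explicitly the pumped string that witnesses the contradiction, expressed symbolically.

Assume L is regular. Let p be the pumping length given by the pumping lemma.
Choose w = 0^p 1^{p+1} ∈ L, with |w| = 2p+1 ≥ p.
By the pumping lemma, w = xyz with |xy| ≤ p and |y| > 0.
Because |xy| ≤ p and w begins with p copies of 0, we have y = 0^k with 1 ≤ k ≤ p.
Consider xy^2z = 0^{p+k} 1^{p+1}. Since k ≥ 1, the 0-count p+k is at least p+1, so i < j fails; thus xy^2z ∉ L.
Contradiction. Therefore L is not regular.

0^{p+k} 1^{p+1}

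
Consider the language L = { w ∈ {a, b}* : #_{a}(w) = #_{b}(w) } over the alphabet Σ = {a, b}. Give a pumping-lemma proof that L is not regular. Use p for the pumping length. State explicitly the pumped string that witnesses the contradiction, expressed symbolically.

Assume L is regular; let p be its pumping constant.
Choose w = a^p b^p ∈ L with |w| = 2p ≥ p.
By the pumping lemma, w = xyz with |xy| ≤ p and |y| ≥ 1.
Because |xy| ≤ p and w begins with p copies of a, we have y = a^k with 1 ≤ k ≤ p.
Pump with i = 2: xy^2z = a^{p+k} b^p has p+k occurrences of a but only p of b. Since k ≥ 1 the counts differ, so xy^2z ∉ L.
This contradicts the pumping lemma, so L is not regular.

a^{p+k} b^p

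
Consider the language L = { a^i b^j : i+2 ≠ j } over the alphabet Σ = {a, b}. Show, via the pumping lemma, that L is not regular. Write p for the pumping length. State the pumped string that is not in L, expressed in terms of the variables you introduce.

a^{p+p!} b^{p+p!+2}

Toward a contradiction, assume L is regular with pumping length p.
Choose w = a^p b^{p+p!+2}. Since p ≠ (p+p!+2)-2 = p+p!, w ∈ L; and |w| ≥ p.
By the pumping lemma, w = xyz with |xy| ≤ p and |y| ≥ 1.
The first p characters of w are a's, so xy (and hence y) consists only of a's. Write y = a^k, 1 ≤ k ≤ p.
Since 1 ≤ k ≤ p, k divides p!; set t = 1 + p!/k. Then xy^t z has p + (p!/k)·k = p + p! copies of a. Now the a-count is p+p! and (b-count)-2 = (p+p!+2)-2 = p+p!, so i+2 ≠ j fails. So xy^t z = a^{p+p!} b^{p+p!+2} ∉ L.
Contradiction. Therefore L is not regular.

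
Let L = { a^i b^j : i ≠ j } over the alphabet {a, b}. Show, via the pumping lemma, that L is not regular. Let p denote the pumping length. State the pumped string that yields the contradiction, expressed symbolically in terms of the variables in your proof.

a^{p+p!} b^{p+p!}

Suppose for contradiction that L is regular, and let p be the pumping length.
Choose w = a^p b^{p+p!}. Since p ≠ p+p!, w ∈ L; and |w| ≥ p.
Write w = xyz as guaranteed by the lemma, with |xy| ≤ p and |y| ≥ 1.
Because |xy| ≤ p and w begins with p copies of a, we have y = a^k with 1 ≤ k ≤ p.
Since 1 ≤ k ≤ p, k divides p!; set t = 1 + p!/k. Then xy^t z has p + (p!/k)·k = p + p! copies of a. Now the a-count equals the b-count, so i ≠ j fails. So xy^t z = a^{p+p!} b^{p+p!} ∉ L.
Contradiction. Therefore L is not regular.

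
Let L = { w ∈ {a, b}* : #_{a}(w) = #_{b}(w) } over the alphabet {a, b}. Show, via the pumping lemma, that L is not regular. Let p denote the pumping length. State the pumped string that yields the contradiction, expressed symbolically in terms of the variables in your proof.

Assume L is regular. Let p be the pumping length given by the pumping lemma.
Choose w = a^p b^p ∈ L with |w| = 2p ≥ p.
The pumping lemma gives a decomposition w = xyz where |xy| ≤ p and |y| > 0.
The first p characters of w are a's, so xy (and hence y) consists only of a's. Write y = a^k, 1 ≤ k ≤ p.
Pump with i = 2: xy^2z = a^{p+k} b^p has p+k occurrences of a but only p of b. Since k ≥ 1 the counts differ, so xy^2z ∉ L.
This contradicts the pumping lemma, so L is not regular.

a^{p+k} b^p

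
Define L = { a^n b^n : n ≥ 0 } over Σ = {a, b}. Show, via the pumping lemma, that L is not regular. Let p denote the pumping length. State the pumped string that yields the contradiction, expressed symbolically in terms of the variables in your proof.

a^{p+k} b^p

Suppose for contradiction that L is regular, and let p be the pumping length.
Choose w = a^p b^p, which is in L with |w| = 2p ≥ p.
By the pumping lemma, w = xyz with |xy| ≤ p and y is nonempty.
Since the first p symbols of w are all a's and |xy| ≤ p, y lies entirely in the leading a-block: y = a^k for some k with 1 ≤ k ≤ p.
Pump with i = 2: xy^2z = a^{p+k} b^p. For this to lie in L we would need p = p+k, which forces k = 0. But k ≥ 1, so xy^2z ∉ L.
This contradicts the pumping lemma, so L is not regular.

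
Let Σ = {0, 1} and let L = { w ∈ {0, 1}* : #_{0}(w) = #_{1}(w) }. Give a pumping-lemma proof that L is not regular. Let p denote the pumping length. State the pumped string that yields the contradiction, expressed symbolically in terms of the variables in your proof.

Assume L is regular; let p be its pumping constant.
Choose w = 0^p 1^p ∈ L with |w| = 2p ≥ p.
Write w = xyz as guaranteed by the lemma, with |xy| ≤ p and |y| > 0.
Because |xy| ≤ p and w begins with p copies of 0, we have y = 0^k with 1 ≤ k ≤ p.
Pump with i = 2: xy^2z = 0^{p+k} 1^p has p+k occurrences of 0 but only p of 1. Since k ≥ 1 the counts differ, so xy^2z ∉ L.
This is a contradiction; hence L is not regular.

0^{p+k} 1^p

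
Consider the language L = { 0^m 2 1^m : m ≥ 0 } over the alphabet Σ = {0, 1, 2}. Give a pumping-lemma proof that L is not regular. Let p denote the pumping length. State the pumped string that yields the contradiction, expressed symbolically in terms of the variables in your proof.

Assume L is regular; let p be its pumping constant.
Take w = 0^p 2 1^p ∈ L with |w| = 2p+1 ≥ p.
The pumping lemma gives a decomposition w = xyz where |xy| ≤ p and |y| ≥ 1.
Because |xy| ≤ p and w begins with p copies of 0, we have y = 0^k with 1 ≤ k ≤ p.
Pump with i = 2: xy^2z = 0^{p+k} 2 1^p, which would require p+k = p. But k ≥ 1, so xy^2z ∉ L.
This contradicts the pumping lemma, so L is not regular.

0^{p+k} 2 1^p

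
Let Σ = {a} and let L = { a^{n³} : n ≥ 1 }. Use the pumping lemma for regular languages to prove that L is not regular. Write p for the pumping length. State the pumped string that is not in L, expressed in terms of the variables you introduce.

a^{p³+k}

Toward a contradiction, assume L is regular with pumping length p.
Take w = a^{p³} ∈ L with |w| = p³ ≥ p.
The pumping lemma gives a decomposition w = xyz where |xy| ≤ p and y is nonempty.
Then y = a^k for some k with 1 ≤ k ≤ p.
Pump with i = 2: xy^2z = a^{p³+k}. Since 1 ≤ k ≤ p, p³ < p³+k ≤ p³+p < p³+3p²+3p+1 = (p+1)³, so p³+k is not a perfect cube. So xy^2z ∉ L.
This is a contradiction; hence L is not regular.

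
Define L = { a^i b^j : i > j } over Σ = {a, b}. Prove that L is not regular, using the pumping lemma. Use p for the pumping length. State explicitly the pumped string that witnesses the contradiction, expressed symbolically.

a^{p+1-k} b^p

Assume L is regular. Let p be the pumping length given by the pumping lemma.
Choose w = a^{p+1} b^p ∈ L, with |w| = 2p+1 ≥ p.
By the pumping lemma, w = xyz with |xy| ≤ p and y is nonempty.
The first p characters of w are a's, so xy (and hence y) consists only of a's. Write y = a^k, 1 ≤ k ≤ p.
Consider xy^0z = xz = a^{p+1-k} b^p. Since k ≥ 1, the a-count p+1-k is at most p, so i > j fails; thus xz ∉ L.
Contradiction. Therefore L is not regular.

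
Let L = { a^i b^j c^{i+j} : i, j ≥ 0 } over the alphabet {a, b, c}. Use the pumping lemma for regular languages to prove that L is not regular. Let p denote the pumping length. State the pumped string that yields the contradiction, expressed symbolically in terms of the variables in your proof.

a^{p+k} b^p c^{2p}

Toward a contradiction, assume L is regular with pumping length p.
Take w = a^p b^p c^{2p} ∈ L (with i=j=p, i+j=2p), |w| = 4p ≥ p.
Write w = xyz as guaranteed by the lemma, with |xy| ≤ p and |y| > 0.
Because |xy| ≤ p and w begins with p copies of a, we have y = a^k with 1 ≤ k ≤ p.
Consider xy^2z = a^{p+k} b^p c^{2p}. Now the a- and b-counts sum to 2p+k, but the c-count is 2p ≠ 2p+k. So xy^2z ∉ L.
This contradicts the pumping lemma, so L is not regular.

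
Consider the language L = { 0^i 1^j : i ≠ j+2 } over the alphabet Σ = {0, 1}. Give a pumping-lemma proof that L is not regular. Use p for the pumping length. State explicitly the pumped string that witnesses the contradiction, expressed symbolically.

0^{p+p!} 1^{p+p!-2}

Assume L is regular. Let p be the pumping length given by the pumping lemma.
Choose w = 0^p 1^{p+p!-2}. Since p ≠ (p+p!-2)+2 = p+p!, w ∈ L; and |w| ≥ p.
Write w = xyz as guaranteed by the lemma, with |xy| ≤ p and |y| ≥ 1.
Since the first p symbols of w are all 0's and |xy| ≤ p, y lies entirely in the leading 0-block: y = 0^k for some k with 1 ≤ k ≤ p.
Since 1 ≤ k ≤ p, k divides p!; set t = 1 + p!/k. Then xy^t z has p + (p!/k)·k = p + p! copies of 0. Now the 0-count is p+p! and (1-count)+2 = (p+p!-2)+2 = p+p!, so i ≠ j+2 fails. So xy^t z = 0^{p+p!} 1^{p+p!-2} ∉ L.
Contradiction. Therefore L is not regular.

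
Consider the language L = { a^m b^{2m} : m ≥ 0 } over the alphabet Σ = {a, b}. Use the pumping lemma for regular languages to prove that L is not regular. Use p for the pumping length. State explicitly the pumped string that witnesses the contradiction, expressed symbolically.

Assume L is regular. Let p be the pumping length given by the pumping lemma.
Take w = a^p b^{2p}. Then w ∈ L and |w| = 3p ≥ p.
Write w = xyz as guaranteed by the lemma, with |xy| ≤ p and y is nonempty.
The first p characters of w are a's, so xy (and hence y) consists only of a's. Write y = a^k, 1 ≤ k ≤ p.
Pump with i = 2: xy^2z = a^{p+k} b^{2p}. For this to lie in L we would need 2p = 2(p+k), which forces k = 0. But k ≥ 1, so xy^2z ∉ L.
This contradicts the pumping lemma, so L is not regular.

a^{p+k} b^{2p}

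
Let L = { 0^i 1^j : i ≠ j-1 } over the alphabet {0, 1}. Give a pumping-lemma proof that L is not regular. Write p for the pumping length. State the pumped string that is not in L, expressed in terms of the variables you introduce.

Assume L is regular; let p be its pumping constant.
Choose w = 0^p 1^{p+p!+1}. Since p ≠ (p+p!+1)-1 = p+p!, w ∈ L; and |w| ≥ p.
By the pumping lemma, w = xyz with |xy| ≤ p and |y| > 0.
Since the first p symbols of w are all 0's and |xy| ≤ p, y lies entirely in the leading 0-block: y = 0^k for some k with 1 ≤ k ≤ p.
Since 1 ≤ k ≤ p, k divides p!; set t = 1 + p!/k. Then xy^t z has p + (p!/k)·k = p + p! copies of 0. Now the 0-count is p+p! and (1-count)-1 = (p+p!+1)-1 = p+p!, so i ≠ j-1 fails. So xy^t z = 0^{p+p!} 1^{p+p!+1} ∉ L.
This contradicts the pumping lemma, so L is not regular.

0^{p+p!} 1^{p+p!+1}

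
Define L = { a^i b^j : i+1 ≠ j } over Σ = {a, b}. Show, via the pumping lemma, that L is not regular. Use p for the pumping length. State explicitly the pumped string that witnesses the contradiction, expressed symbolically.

a^{p+p!} b^{p+p!+1}

Assume L is regular. Let p be the pumping length given by the pumping lemma.
Choose w = a^p b^{p+p!+1}. Since p ≠ (p+p!+1)-1 = p+p!, w ∈ L; and |w| ≥ p.
Write w = xyz as guaranteed by the lemma, with |xy| ≤ p and y is nonempty.
Since the first p symbols of w are all a's and |xy| ≤ p, y lies entirely in the leading a-block: y = a^k for some k with 1 ≤ k ≤ p.
Since 1 ≤ k ≤ p, k divides p!; set t = 1 + p!/k. Then xy^t z has p + (p!/k)·k = p + p! copies of a. Now the a-count is p+p! and (b-count)-1 = (p+p!+1)-1 = p+p!, so i+1 ≠ j fails. So xy^t z = a^{p+p!} b^{p+p!+1} ∉ L.
Contradiction. Therefore L is not regular.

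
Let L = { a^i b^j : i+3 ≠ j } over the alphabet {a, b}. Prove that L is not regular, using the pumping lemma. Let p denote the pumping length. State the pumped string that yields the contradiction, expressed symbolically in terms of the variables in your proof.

a^{p+p!} b^{p+p!+3}

Toward a contradiction, assume L is regular with pumping length p.
Choose w = a^p b^{p+p!+3}. Since p ≠ (p+p!+3)-3 = p+p!, w ∈ L; and |w| ≥ p.
Write w = xyz as guaranteed by the lemma, with |xy| ≤ p and |y| ≥ 1.
Because |xy| ≤ p and w begins with p copies of a, we have y = a^k with 1 ≤ k ≤ p.
Since 1 ≤ k ≤ p, k divides p!; set t = 1 + p!/k. Then xy^t z has p + (p!/k)·k = p + p! copies of a. Now the a-count is p+p! and (b-count)-3 = (p+p!+3)-3 = p+p!, so i+3 ≠ j fails. So xy^t z = a^{p+p!} b^{p+p!+3} ∉ L.
This is a contradiction; hence L is not regular.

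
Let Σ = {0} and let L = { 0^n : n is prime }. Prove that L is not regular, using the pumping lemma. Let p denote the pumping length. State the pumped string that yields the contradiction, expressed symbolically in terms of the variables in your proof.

0^{q(1+k)}

Assume L is regular. Let p be the pumping length given by the pumping lemma.
Let q be a prime with q ≥ p+2 (infinitely many primes exist), and take w = 0^q ∈ L with |w| = q ≥ p.
Write w = xyz as guaranteed by the lemma, with |xy| ≤ p and |y| > 0.
Then y = 0^k for some k with 1 ≤ k ≤ p.
Since 1 ≤ k ≤ p, |xz| = q-k. Pump with i = q+1: |xy^{q+1}z| = (q-k)+(q+1)k = q+qk = q(1+k), which is composite (both factors ≥ 2). So xy^{q+1}z = 0^{q(1+k)} ∉ L.
This contradicts the pumping lemma, so L is not regular.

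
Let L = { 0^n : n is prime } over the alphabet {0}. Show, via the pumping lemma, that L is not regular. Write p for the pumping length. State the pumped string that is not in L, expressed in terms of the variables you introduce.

Assume L is regular. Let p be the pumping length given by the pumping lemma.
Let q be a prime with q ≥ p+2 (infinitely many primes exist), and take w = 0^q ∈ L with |w| = q ≥ p.
By the pumping lemma, w = xyz with |xy| ≤ p and y is nonempty.
Then y = 0^k for some k with 1 ≤ k ≤ p.
Since 1 ≤ k ≤ p, |xz| = q-k. Pump with i = q+1: |xy^{q+1}z| = (q-k)+(q+1)k = q+qk = q(1+k), which is composite (both factors ≥ 2). So xy^{q+1}z = 0^{q(1+k)} ∉ L.
This contradicts the pumping lemma, so L is not regular.

0^{q(1+k)}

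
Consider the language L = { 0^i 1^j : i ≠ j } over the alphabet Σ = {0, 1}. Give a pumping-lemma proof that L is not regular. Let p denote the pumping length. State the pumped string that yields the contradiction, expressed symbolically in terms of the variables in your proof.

Assume L is regular. Let p be the pumping length given by the pumping lemma.
Choose w = 0^p 1^{p+p!}. Since p ≠ p+p!, w ∈ L; and |w| ≥ p.
Write w = xyz as guaranteed by the lemma, with |xy| ≤ p and y is nonempty.
The first p characters of w are 0's, so xy (and hence y) consists only of 0's. Write y = 0^k, 1 ≤ k ≤ p.
Since 1 ≤ k ≤ p, k divides p!; set t = 1 + p!/k. Then xy^t z has p + (p!/k)·k = p + p! copies of 0. Now the 0-count equals the 1-count, so i ≠ j fails. So xy^t z = 0^{p+p!} 1^{p+p!} ∉ L.
This is a contradiction; hence L is not regular.

0^{p+p!} 1^{p+p!}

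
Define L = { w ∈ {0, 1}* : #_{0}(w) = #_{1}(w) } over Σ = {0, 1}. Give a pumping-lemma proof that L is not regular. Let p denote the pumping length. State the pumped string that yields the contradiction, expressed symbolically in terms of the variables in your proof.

0^{p+k} 1^p

Assume L is regular. Let p be the pumping length given by the pumping lemma.
Choose w = 0^p 1^p ∈ L with |w| = 2p ≥ p.
Write w = xyz as guaranteed by the lemma, with |xy| ≤ p and y is nonempty.
Since the first p symbols of w are all 0's and |xy| ≤ p, y lies entirely in the leading 0-block: y = 0^k for some k with 1 ≤ k ≤ p.
Pump with i = 2: xy^2z = 0^{p+k} 1^p has p+k occurrences of 0 but only p of 1. Since k ≥ 1 the counts differ, so xy^2z ∉ L.
Contradiction. Therefore L is not regular.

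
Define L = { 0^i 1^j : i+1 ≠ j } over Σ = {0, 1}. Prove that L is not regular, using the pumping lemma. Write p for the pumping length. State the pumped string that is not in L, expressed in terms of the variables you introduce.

Assume L is regular; let p be its pumping constant.
Choose w = 0^p 1^{p+p!+1}. Since p ≠ (p+p!+1)-1 = p+p!, w ∈ L; and |w| ≥ p.
By the pumping lemma, w = xyz with |xy| ≤ p and y is nonempty.
Since the first p symbols of w are all 0's and |xy| ≤ p, y lies entirely in the leading 0-block: y = 0^k for some k with 1 ≤ k ≤ p.
Since 1 ≤ k ≤ p, k divides p!; set t = 1 + p!/k. Then xy^t z has p + (p!/k)·k = p + p! copies of 0. Now the 0-count is p+p! and (1-count)-1 = (p+p!+1)-1 = p+p!, so i+1 ≠ j fails. So xy^t z = 0^{p+p!} 1^{p+p!+1} ∉ L.
This is a contradiction; hence L is not regular.

0^{p+p!} 1^{p+p!+1}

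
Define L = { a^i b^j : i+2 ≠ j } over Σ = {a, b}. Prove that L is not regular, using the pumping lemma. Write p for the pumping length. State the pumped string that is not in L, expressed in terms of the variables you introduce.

Assume L is regular. Let p be the pumping length given by the pumping lemma.
Choose w = a^p b^{p+p!+2}. Since p ≠ (p+p!+2)-2 = p+p!, w ∈ L; and |w| ≥ p.
By the pumping lemma, w = xyz with |xy| ≤ p and |y| ≥ 1.
Because |xy| ≤ p and w begins with p copies of a, we have y = a^k with 1 ≤ k ≤ p.
Since 1 ≤ k ≤ p, k divides p!; set t = 1 + p!/k. Then xy^t z has p + (p!/k)·k = p + p! copies of a. Now the a-count is p+p! and (b-count)-2 = (p+p!+2)-2 = p+p!, so i+2 ≠ j fails. So xy^t z = a^{p+p!} b^{p+p!+2} ∉ L.
This contradicts the pumping lemma, so L is not regular.

a^{p+p!} b^{p+p!+2}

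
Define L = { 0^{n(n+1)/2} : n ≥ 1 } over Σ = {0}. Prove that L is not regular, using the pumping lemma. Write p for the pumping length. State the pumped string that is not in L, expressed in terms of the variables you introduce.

0^{p(p+1)/2+k}

Assume L is regular. Let p be the pumping length given by the pumping lemma.
Take w = 0^{p(p+1)/2} ∈ L with |w| = p(p+1)/2 ≥ p.
By the pumping lemma, w = xyz with |xy| ≤ p and |y| > 0.
Then y = 0^k for some k with 1 ≤ k ≤ p.
Pump with i = 2: xy^2z = 0^{p(p+1)/2+k}. Since 1 ≤ k ≤ p, p(p+1)/2 < p(p+1)/2+k ≤ p(p+1)/2+p < (p+1)(p+2)/2, so p(p+1)/2+k is strictly between consecutive triangular numbers. So xy^2z ∉ L.
This is a contradiction; hence L is not regular.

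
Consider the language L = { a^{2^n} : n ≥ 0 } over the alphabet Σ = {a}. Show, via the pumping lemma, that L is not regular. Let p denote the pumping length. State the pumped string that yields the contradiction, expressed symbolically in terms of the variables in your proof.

Suppose for contradiction that L is regular, and let p be the pumping length.
Take w = a^{2^p} ∈ L with |w| = 2^p ≥ p.
By the pumping lemma, w = xyz with |xy| ≤ p and |y| > 0.
Then y = a^k for some k with 1 ≤ k ≤ p.
Pump with i = 2: xy^2z = a^{2^p+k}. Since 1 ≤ k ≤ p < 2^p, we have 2^p < 2^p+k < 2^{p+1}, so 2^p+k is not a power of 2. So xy^2z ∉ L.
This contradicts the pumping lemma, so L is not regular.

a^{2^p+k}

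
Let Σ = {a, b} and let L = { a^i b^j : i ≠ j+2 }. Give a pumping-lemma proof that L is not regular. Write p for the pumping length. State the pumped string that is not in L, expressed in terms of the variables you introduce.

Toward a contradiction, assume L is regular with pumping length p.
Choose w = a^p b^{p+p!-2}. Since p ≠ (p+p!-2)+2 = p+p!, w ∈ L; and |w| ≥ p.
The pumping lemma gives a decomposition w = xyz where |xy| ≤ p and |y| > 0.
The first p characters of w are a's, so xy (and hence y) consists only of a's. Write y = a^k, 1 ≤ k ≤ p.
Since 1 ≤ k ≤ p, k divides p!; set t = 1 + p!/k. Then xy^t z has p + (p!/k)·k = p + p! copies of a. Now the a-count is p+p! and (b-count)+2 = (p+p!-2)+2 = p+p!, so i ≠ j+2 fails. So xy^t z = a^{p+p!} b^{p+p!-2} ∉ L.
Contradiction. Therefore L is not regular.

a^{p+p!} b^{p+p!-2}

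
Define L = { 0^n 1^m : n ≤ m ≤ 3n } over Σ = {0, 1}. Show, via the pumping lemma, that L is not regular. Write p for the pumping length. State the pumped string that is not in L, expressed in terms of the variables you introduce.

0^{p+k} 1^p

Assume L is regular. Let p be the pumping length given by the pumping lemma.
Take w = 0^p 1^p ∈ L (since p ≤ p ≤ 3p), with |w| = 2p ≥ p.
Write w = xyz as guaranteed by the lemma, with |xy| ≤ p and |y| > 0.
The first p characters of w are 0's, so xy (and hence y) consists only of 0's. Write y = 0^k, 1 ≤ k ≤ p.
Pump with i = 2: xy^2z = 0^{p+k} 1^p. Now n = p+k > p = m, so the condition n ≤ m fails. Thus xy^2z ∉ L.
This is a contradiction; hence L is not regular.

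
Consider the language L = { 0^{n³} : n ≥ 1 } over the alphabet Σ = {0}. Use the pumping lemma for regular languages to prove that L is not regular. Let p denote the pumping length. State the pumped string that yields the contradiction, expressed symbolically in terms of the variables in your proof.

0^{p³+k}

Assume L is regular. Let p be the pumping length given by the pumping lemma.
Take w = 0^{p³} ∈ L with |w| = p³ ≥ p.
Write w = xyz as guaranteed by the lemma, with |xy| ≤ p and y is nonempty.
Then y = 0^k for some k with 1 ≤ k ≤ p.
Pump with i = 2: xy^2z = 0^{p³+k}. Since 1 ≤ k ≤ p, p³ < p³+k ≤ p³+p < p³+3p²+3p+1 = (p+1)³, so p³+k is not a perfect cube. So xy^2z ∉ L.
This contradicts the pumping lemma, so L is not regular.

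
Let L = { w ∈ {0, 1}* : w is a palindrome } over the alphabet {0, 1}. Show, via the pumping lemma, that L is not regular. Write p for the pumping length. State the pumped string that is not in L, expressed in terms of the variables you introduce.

0^{p+k} 1 0^p

Assume L is regular; let p be its pumping constant.
Take w = 0^p 1 0^p, a palindrome of length 2p+1 ≥ p.
Write w = xyz as guaranteed by the lemma, with |xy| ≤ p and |y| > 0.
Since the first p symbols of w are all 0's and |xy| ≤ p, y lies entirely in the leading 0-block: y = 0^k for some k with 1 ≤ k ≤ p.
Pump with i = 2: xy^2z = 0^{p+k} 1 0^p. Its reverse is 0^p 1 0^{p+k}, which differs from xy^2z since k ≥ 1. So xy^2z is not a palindrome and xy^2z ∉ L.
This is a contradiction; hence L is not regular.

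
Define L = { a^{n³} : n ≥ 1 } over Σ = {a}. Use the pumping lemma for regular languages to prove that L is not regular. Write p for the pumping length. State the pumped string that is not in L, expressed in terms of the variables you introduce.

a^{p³+k}

Assume L is regular. Let p be the pumping length given by the pumping lemma.
Take w = a^{p³} ∈ L with |w| = p³ ≥ p.
The pumping lemma gives a decomposition w = xyz where |xy| ≤ p and |y| ≥ 1.
Then y = a^k for some k with 1 ≤ k ≤ p.
Pump with i = 2: xy^2z = a^{p³+k}. Since 1 ≤ k ≤ p, p³ < p³+k ≤ p³+p < p³+3p²+3p+1 = (p+1)³, so p³+k is not a perfect cube. So xy^2z ∉ L.
Contradiction. Therefore L is not regular.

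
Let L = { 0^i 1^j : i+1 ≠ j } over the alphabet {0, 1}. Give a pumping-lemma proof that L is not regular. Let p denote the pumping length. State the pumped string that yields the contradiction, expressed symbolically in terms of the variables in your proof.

0^{p+p!} 1^{p+p!+1}

Assume L is regular; let p be its pumping constant.
Choose w = 0^p 1^{p+p!+1}. Since p ≠ (p+p!+1)-1 = p+p!, w ∈ L; and |w| ≥ p.
The pumping lemma gives a decomposition w = xyz where |xy| ≤ p and y is nonempty.
Since the first p symbols of w are all 0's and |xy| ≤ p, y lies entirely in the leading 0-block: y = 0^k for some k with 1 ≤ k ≤ p.
Since 1 ≤ k ≤ p, k divides p!; set t = 1 + p!/k. Then xy^t z has p + (p!/k)·k = p + p! copies of 0. Now the 0-count is p+p! and (1-count)-1 = (p+p!+1)-1 = p+p!, so i+1 ≠ j fails. So xy^t z = 0^{p+p!} 1^{p+p!+1} ∉ L.
This contradicts the pumping lemma, so L is not regular.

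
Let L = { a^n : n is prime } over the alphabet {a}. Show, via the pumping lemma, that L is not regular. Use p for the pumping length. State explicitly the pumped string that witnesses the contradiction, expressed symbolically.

Assume L is regular. Let p be the pumping length given by the pumping lemma.
Let q be a prime with q ≥ p+2 (infinitely many primes exist), and take w = a^q ∈ L with |w| = q ≥ p.
Write w = xyz as guaranteed by the lemma, with |xy| ≤ p and |y| > 0.
Then y = a^k for some k with 1 ≤ k ≤ p.
Since 1 ≤ k ≤ p, |xz| = q-k. Pump with i = q+1: |xy^{q+1}z| = (q-k)+(q+1)k = q+qk = q(1+k), which is composite (both factors ≥ 2). So xy^{q+1}z = a^{q(1+k)} ∉ L.
Contradiction. Therefore L is not regular.

a^{q(1+k)}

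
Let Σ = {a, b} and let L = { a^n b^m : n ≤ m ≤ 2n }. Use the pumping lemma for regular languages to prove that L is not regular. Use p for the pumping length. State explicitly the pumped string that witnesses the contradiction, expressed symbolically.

Assume L is regular; let p be its pumping constant.
Take w = a^p b^p ∈ L (since p ≤ p ≤ 2p), with |w| = 2p ≥ p.
By the pumping lemma, w = xyz with |xy| ≤ p and |y| ≥ 1.
Since the first p symbols of w are all a's and |xy| ≤ p, y lies entirely in the leading a-block: y = a^k for some k with 1 ≤ k ≤ p.
Pump with i = 2: xy^2z = a^{p+k} b^p. Now n = p+k > p = m, so the condition n ≤ m fails. Thus xy^2z ∉ L.
This is a contradiction; hence L is not regular.

a^{p+k} b^p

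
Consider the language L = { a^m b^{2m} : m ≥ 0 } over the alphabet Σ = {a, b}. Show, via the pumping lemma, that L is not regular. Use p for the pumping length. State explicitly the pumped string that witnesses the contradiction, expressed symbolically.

Assume L is regular. Let p be the pumping length given by the pumping lemma.
Take w = a^p b^{2p}. Then w ∈ L and |w| = 3p ≥ p.
By the pumping lemma, w = xyz with |xy| ≤ p and y is nonempty.
Since the first p symbols of w are all a's and |xy| ≤ p, y lies entirely in the leading a-block: y = a^k for some k with 1 ≤ k ≤ p.
Pump with i = 2: xy^2z = a^{p+k} b^{2p}. For this to lie in L we would need 2p = 2(p+k), which forces k = 0. But k ≥ 1, so xy^2z ∉ L.
This contradicts the pumping lemma, so L is not regular.

a^{p+k} b^{2p}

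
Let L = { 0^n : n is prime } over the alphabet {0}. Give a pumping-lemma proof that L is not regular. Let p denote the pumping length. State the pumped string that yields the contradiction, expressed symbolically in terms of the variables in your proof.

Suppose for contradiction that L is regular, and let p be the pumping length.
Let q be a prime with q ≥ p+2 (infinitely many primes exist), and take w = 0^q ∈ L with |w| = q ≥ p.
Write w = xyz as guaranteed by the lemma, with |xy| ≤ p and y is nonempty.
Then y = 0^k for some k with 1 ≤ k ≤ p.
Since 1 ≤ k ≤ p, |xz| = q-k. Pump with i = q+1: |xy^{q+1}z| = (q-k)+(q+1)k = q+qk = q(1+k), which is composite (both factors ≥ 2). So xy^{q+1}z = 0^{q(1+k)} ∉ L.
This contradicts the pumping lemma, so L is not regular.

0^{q(1+k)}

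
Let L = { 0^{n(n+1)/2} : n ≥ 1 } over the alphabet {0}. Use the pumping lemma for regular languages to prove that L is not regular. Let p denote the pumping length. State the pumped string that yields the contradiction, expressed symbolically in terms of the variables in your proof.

Assume L is regular. Let p be the pumping length given by the pumping lemma.
Take w = 0^{p(p+1)/2} ∈ L with |w| = p(p+1)/2 ≥ p.
The pumping lemma gives a decomposition w = xyz where |xy| ≤ p and |y| > 0.
Then y = 0^k for some k with 1 ≤ k ≤ p.
Pump with i = 2: xy^2z = 0^{p(p+1)/2+k}. Since 1 ≤ k ≤ p, p(p+1)/2 < p(p+1)/2+k ≤ p(p+1)/2+p < (p+1)(p+2)/2, so p(p+1)/2+k is strictly between consecutive triangular numbers. So xy^2z ∉ L.
This is a contradiction; hence L is not regular.

0^{p(p+1)/2+k}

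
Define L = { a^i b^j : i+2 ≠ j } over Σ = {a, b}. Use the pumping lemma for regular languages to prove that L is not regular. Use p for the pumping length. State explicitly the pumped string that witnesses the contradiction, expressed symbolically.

Assume L is regular. Let p be the pumping length given by the pumping lemma.
Choose w = a^p b^{p+p!+2}. Since p ≠ (p+p!+2)-2 = p+p!, w ∈ L; and |w| ≥ p.
By the pumping lemma, w = xyz with |xy| ≤ p and |y| > 0.
The first p characters of w are a's, so xy (and hence y) consists only of a's. Write y = a^k, 1 ≤ k ≤ p.
Since 1 ≤ k ≤ p, k divides p!; set t = 1 + p!/k. Then xy^t z has p + (p!/k)·k = p + p! copies of a. Now the a-count is p+p! and (b-count)-2 = (p+p!+2)-2 = p+p!, so i+2 ≠ j fails. So xy^t z = a^{p+p!} b^{p+p!+2} ∉ L.
This contradicts the pumping lemma, so L is not regular.

a^{p+p!} b^{p+p!+2}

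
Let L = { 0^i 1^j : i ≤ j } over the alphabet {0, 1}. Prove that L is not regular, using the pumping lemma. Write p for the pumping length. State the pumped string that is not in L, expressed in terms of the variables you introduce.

Toward a contradiction, assume L is regular with pumping length p.
Choose w = 0^p 1^p ∈ L, with |w| = 2p ≥ p.
By the pumping lemma, w = xyz with |xy| ≤ p and |y| ≥ 1.
Because |xy| ≤ p and w begins with p copies of 0, we have y = 0^k with 1 ≤ k ≤ p.
Consider xy^2z = 0^{p+k} 1^p. Since k ≥ 1, the 0-count p+k exceeds the 1-count p, so i ≤ j fails; thus xy^2z ∉ L.
Contradiction. Therefore L is not regular.

0^{p+k} 1^p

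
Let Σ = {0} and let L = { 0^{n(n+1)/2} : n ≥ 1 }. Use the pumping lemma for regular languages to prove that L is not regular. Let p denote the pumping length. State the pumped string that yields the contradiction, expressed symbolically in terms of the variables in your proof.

0^{p(p+1)/2+k}

Assume L is regular; let p be its pumping constant.
Take w = 0^{p(p+1)/2} ∈ L with |w| = p(p+1)/2 ≥ p.
Write w = xyz as guaranteed by the lemma, with |xy| ≤ p and y is nonempty.
Then y = 0^k for some k with 1 ≤ k ≤ p.
Pump with i = 2: xy^2z = 0^{p(p+1)/2+k}. Since 1 ≤ k ≤ p, p(p+1)/2 < p(p+1)/2+k ≤ p(p+1)/2+p < (p+1)(p+2)/2, so p(p+1)/2+k is strictly between consecutive triangular numbers. So xy^2z ∉ L.
Contradiction. Therefore L is not regular.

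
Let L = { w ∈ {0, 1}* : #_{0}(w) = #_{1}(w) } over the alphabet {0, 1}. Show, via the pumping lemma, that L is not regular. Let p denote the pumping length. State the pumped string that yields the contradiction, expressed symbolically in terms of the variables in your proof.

Suppose for contradiction that L is regular, and let p be the pumping length.
Choose w = 0^p 1^p ∈ L with |w| = 2p ≥ p.
Write w = xyz as guaranteed by the lemma, with |xy| ≤ p and |y| > 0.
Because |xy| ≤ p and w begins with p copies of 0, we have y = 0^k with 1 ≤ k ≤ p.
Pump with i = 2: xy^2z = 0^{p+k} 1^p has p+k occurrences of 0 but only p of 1. Since k ≥ 1 the counts differ, so xy^2z ∉ L.
Contradiction. Therefore L is not regular.

0^{p+k} 1^p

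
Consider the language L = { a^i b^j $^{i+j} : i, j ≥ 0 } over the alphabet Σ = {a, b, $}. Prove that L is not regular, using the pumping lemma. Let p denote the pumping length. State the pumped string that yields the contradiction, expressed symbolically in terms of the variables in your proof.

Assume L is regular; let p be its pumping constant.
Take w = a^p b^p $^{2p} ∈ L (with i=j=p, i+j=2p), |w| = 4p ≥ p.
Write w = xyz as guaranteed by the lemma, with |xy| ≤ p and |y| ≥ 1.
The first p characters of w are a's, so xy (and hence y) consists only of a's. Write y = a^k, 1 ≤ k ≤ p.
Consider xy^2z = a^{p+k} b^p $^{2p}. Now the a- and b-counts sum to 2p+k, but the $-count is 2p ≠ 2p+k. So xy^2z ∉ L.
This contradicts the pumping lemma, so L is not regular.

a^{p+k} b^p $^{2p}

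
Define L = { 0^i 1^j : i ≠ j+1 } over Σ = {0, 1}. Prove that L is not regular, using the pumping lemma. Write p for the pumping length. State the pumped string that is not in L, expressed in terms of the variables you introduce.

Toward a contradiction, assume L is regular with pumping length p.
Choose w = 0^p 1^{p+p!-1}. Since p ≠ (p+p!-1)+1 = p+p!, w ∈ L; and |w| ≥ p.
By the pumping lemma, w = xyz with |xy| ≤ p and |y| > 0.
The first p characters of w are 0's, so xy (and hence y) consists only of 0's. Write y = 0^k, 1 ≤ k ≤ p.
Since 1 ≤ k ≤ p, k divides p!; set t = 1 + p!/k. Then xy^t z has p + (p!/k)·k = p + p! copies of 0. Now the 0-count is p+p! and (1-count)+1 = (p+p!-1)+1 = p+p!, so i ≠ j+1 fails. So xy^t z = 0^{p+p!} 1^{p+p!-1} ∉ L.
Contradiction. Therefore L is not regular.

0^{p+p!} 1^{p+p!-1}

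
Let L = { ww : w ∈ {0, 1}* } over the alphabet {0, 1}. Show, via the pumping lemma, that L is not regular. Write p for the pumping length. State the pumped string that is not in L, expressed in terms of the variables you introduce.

0^{p+k} 1^p 0^p 1^p

Assume L is regular; let p be its pumping constant.
Take w = 0^p 1^p 0^p 1^p = uu where u = 0^p1^p; then w ∈ L and |w| = 4p ≥ p.
The pumping lemma gives a decomposition w = xyz where |xy| ≤ p and |y| > 0.
Because |xy| ≤ p and w begins with p copies of 0, we have y = 0^k with 1 ≤ k ≤ p.
Pump with i = 2: xy^2z = 0^{p+k} 1^p 0^p 1^p, of length 4p+k. Suppose this equals vv. The string starts with 0 and ends with 1, so v does too; thus the boundary between the two copies of v is a 1→0 transition. There is exactly one such transition, at position 2p+k, so |v| = 2p+k and |vv| = 4p+2k ≠ 4p+k since k ≥ 1. So xy^2z ∉ L.
Contradiction. Therefore L is not regular.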